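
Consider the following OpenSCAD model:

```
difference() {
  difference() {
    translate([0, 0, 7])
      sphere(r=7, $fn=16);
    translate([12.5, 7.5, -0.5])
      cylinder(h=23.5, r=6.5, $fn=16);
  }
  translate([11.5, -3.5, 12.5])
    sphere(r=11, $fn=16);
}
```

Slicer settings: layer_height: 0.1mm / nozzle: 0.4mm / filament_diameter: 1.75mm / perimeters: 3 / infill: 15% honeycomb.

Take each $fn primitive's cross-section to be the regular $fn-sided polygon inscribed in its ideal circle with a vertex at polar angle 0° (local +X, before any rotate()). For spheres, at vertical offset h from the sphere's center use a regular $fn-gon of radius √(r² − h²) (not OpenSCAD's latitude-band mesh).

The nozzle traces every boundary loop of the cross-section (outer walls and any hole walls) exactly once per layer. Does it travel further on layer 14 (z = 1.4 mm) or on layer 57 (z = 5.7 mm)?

layer 57 (z = 5.7 mm)

Layer 14 (z = 1.4): the sphere: section is a regular 16-gon, circumradius = √(r²−h²) = √(7²−5.6²) = 4.200 (perimeter = 2·16·4.200·sin(180°/16) = 26.22 mm); the cylinder at (12.5, 7.5): section is a regular 16-gon, circumradius r=6.5 (perimeter = 2·16·6.500·sin(180°/16) = 40.58 mm); After the difference (first − rest): starting from the r=7 sphere, the r=6.5 cylinder at (12.5, 7.5) misses the remaining region (no effect) — boundary = 26.22 mm; the sphere at (11.5, -3.5) is not intersected at this z (|z−center|=11.100 > r=11); After the difference (first − rest): none of the subtracted shapes is present at this height, so the result so far is unchanged — boundary = 26.22 mm. So its perimeter = 26.22 mm. Layer 57 (z = 5.7): the sphere: section is a regular 16-gon, circumradius = √(r²−h²) = √(7²−1.3²) = 6.878 (perimeter = 2·16·6.878·sin(180°/16) = 42.94 mm); the r=6.5 cylinder at (12.5, 7.5) gives a regular 16-gon of circumradius 6.5 (constant along its height) (perimeter = 2·16·6.500·sin(180°/16) = 40.58 mm); After the difference (first − rest): starting from the r=7 sphere, the r=6.5 cylinder at (12.5, 7.5) misses the remaining region (no effect) — boundary = 42.94 mm; the sphere at (11.5, -3.5): section is a regular 16-gon, circumradius = √(r²−h²) = √(11²−6.8²) = 8.646 (perimeter = 2·16·8.646·sin(180°/16) = 53.98 mm); Taking the first minus the rest: starting from the result so far, the r=11 sphere at (11.5, -3.5) partially overlaps it — only the 21.26 mm² overlap (of its 228.88 mm²) is removed, clipping the outline — boundary = 42.52 mm. So its perimeter = 42.52 mm. Layer 57 is larger (42.52 vs 26.22 mm).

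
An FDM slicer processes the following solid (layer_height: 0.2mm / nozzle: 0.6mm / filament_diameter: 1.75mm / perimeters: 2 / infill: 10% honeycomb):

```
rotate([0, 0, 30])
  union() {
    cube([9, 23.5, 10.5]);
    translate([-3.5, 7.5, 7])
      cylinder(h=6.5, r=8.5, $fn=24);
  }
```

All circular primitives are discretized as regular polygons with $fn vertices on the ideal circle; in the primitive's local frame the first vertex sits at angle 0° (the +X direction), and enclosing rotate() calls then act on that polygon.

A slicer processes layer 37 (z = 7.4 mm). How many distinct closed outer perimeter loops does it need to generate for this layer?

At z = 7.4 mm: the 9×23.5 cube contributes its full rectangle; the r=8.5 cylinder at (-3.5, 7.5) gives a regular 24-gon of circumradius 8.5 (constant along its height); Taking the union: the regions partially overlap (shared area 54.75 mm²), so overlapping operands fuse into one piece — 1 connected region; (whole slice rotated 30° about Z — lengths, areas and connectivity unchanged). The result has 1 disconnected region.

1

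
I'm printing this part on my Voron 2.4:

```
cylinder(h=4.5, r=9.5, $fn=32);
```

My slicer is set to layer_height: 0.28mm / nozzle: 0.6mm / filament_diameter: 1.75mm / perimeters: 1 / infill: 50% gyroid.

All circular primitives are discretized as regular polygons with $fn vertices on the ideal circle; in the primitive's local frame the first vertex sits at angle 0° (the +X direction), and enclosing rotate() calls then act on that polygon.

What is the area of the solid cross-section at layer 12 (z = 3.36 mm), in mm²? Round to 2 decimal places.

At z = 3.36 mm: the r=9.5 cylinder gives a regular 32-gon of circumradius 9.5 (constant along its height) (area = (32/2)·9.500²·sin(360°/32) = 281.71 mm²). Overall, the cross-section is a single solid region. Net area = 281.71 mm².

281.71 mm²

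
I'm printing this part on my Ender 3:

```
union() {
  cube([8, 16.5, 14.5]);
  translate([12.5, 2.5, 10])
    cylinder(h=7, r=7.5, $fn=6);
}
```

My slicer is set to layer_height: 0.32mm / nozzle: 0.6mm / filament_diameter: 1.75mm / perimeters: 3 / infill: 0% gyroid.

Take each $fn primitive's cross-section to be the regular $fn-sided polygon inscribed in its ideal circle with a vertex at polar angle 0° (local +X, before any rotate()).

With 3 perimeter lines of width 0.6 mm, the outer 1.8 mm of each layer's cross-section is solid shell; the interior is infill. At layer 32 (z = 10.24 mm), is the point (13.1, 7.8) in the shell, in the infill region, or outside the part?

shell

At z = 10.24 mm: the cube (footprint 8×16.5) is included at this height; the r=7.5 cylinder at (12.5, 2.5) contributes a regular 6-gon of circumradius 7.5; Taking the union: the regions partially overlap (shared area 13.49 mm²), so overlapping operands fuse into one piece — 1 connected region. Overall, the cross-section is a single solid region. The nearest boundary edge runs (8.75, 9.00)→(16.25, 9.00); distance from the point to it = 1.20 mm. The point is inside the cross-section, 1.20 mm from the nearest boundary — within the 1.8 mm shell band (3 × 0.6).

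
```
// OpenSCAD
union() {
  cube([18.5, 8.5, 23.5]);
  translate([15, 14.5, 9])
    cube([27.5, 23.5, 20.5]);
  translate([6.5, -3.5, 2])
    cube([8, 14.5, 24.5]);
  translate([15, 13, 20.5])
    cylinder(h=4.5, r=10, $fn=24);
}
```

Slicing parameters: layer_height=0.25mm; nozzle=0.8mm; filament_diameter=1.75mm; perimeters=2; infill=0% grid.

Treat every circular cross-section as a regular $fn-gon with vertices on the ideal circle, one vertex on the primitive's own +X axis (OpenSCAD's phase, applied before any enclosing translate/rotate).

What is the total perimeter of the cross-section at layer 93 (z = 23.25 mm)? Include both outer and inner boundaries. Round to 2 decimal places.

161.47 mm

At z = 23.25 mm: the 18.5×8.5 cube contributes its full rectangle (perimeter 54.00 mm); the cube at (15, 14.5) (footprint 27.5×23.5) is included at this height (perimeter 102.00 mm); the cube at (6.5, -3.5) is present — its section is the full 8×14.5 rectangle (perimeter 45.00 mm); the r=10 cylinder at (15, 13) gives a regular 24-gon of circumradius 10 (constant along its height) (perimeter = 2·24·10.000·sin(180°/24) = 62.65 mm); Merging all regions: the regions partially overlap (shared area 203.62 mm²), so the edge portions inside another operand are dropped and the merged outline is re-measured after clipping — boundary = 161.47 mm. Overall, the cross-section is a single solid region. Total boundary length (outer) = 161.47 mm.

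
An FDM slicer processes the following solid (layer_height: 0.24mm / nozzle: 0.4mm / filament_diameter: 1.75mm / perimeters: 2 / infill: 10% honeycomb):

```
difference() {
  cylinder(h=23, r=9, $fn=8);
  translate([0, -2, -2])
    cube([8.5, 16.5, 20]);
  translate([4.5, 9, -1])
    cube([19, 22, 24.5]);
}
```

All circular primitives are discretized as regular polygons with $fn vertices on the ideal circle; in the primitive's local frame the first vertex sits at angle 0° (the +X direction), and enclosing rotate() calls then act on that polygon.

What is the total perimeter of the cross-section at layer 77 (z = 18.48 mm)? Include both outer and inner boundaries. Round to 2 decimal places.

At z = 18.48 mm: the r=9 cylinder gives a regular 8-gon of circumradius 9 (constant along its height) (perimeter = 2·8·9.000·sin(180°/8) = 55.11 mm); the cube at (0, -2) is not intersected at this z (z outside [-2, 18]); the cube at (4.5, 9) (footprint 19×22) is included at this height (perimeter 82.00 mm); Subtracting the remaining from the first: starting from the r=9 cylinder, the 19×22 cube at (4.5, 9) misses the remaining region (no effect) — boundary = 55.11 mm. Overall, the cross-section is a single solid region. Total boundary length (outer) = 55.11 mm.

55.11 mm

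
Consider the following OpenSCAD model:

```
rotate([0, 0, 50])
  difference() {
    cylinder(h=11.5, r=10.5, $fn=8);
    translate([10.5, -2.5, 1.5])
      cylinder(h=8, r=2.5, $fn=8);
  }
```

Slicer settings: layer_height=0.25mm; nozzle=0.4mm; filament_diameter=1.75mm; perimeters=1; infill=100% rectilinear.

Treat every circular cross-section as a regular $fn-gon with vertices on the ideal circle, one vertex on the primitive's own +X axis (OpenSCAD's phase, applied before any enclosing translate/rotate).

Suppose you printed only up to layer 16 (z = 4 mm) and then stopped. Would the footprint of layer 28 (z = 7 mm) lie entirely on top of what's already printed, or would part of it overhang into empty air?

Compare the two slices. At z = 4: the cylinder: section is a regular 8-gon, circumradius r=10.5 (area = (8/2)·10.500²·sin(360°/8) = 311.83 mm²); the r=2.5 cylinder at (10.5, -2.5) gives a regular 8-gon of circumradius 2.5 (constant along its height) (area = (8/2)·2.500²·sin(360°/8) = 17.68 mm²); Taking the first minus the rest: starting from the r=10.5 cylinder (311.83 mm²), the r=2.5 cylinder at (10.5, -2.5) partially overlaps it — only the 4.42 mm² overlap (of its 17.68 mm²) is removed, clipping the outline — area = 307.41 mm²; (rotated 50° about Z; rotation is an isometry so areas/perimeters/island counts are preserved). At z = 7: the cylinder: section is a regular 8-gon, circumradius r=10.5 (area = (8/2)·10.500²·sin(360°/8) = 311.83 mm²); the r=2.5 cylinder at (10.5, -2.5) contributes a regular 8-gon of circumradius 2.5 (area = (8/2)·2.500²·sin(360°/8) = 17.68 mm²); After the difference (first − rest): starting from the r=10.5 cylinder (311.83 mm²), the r=2.5 cylinder at (10.5, -2.5) partially overlaps it — only the 4.42 mm² overlap (of its 17.68 mm²) is removed, clipping the outline — area = 307.41 mm²; (rotated 50° about Z; rotation is an isometry so areas/perimeters/island counts are preserved). Checking containment: the cross-section at z = 7 is a subset of the cross-section at z = 4.

entirely on top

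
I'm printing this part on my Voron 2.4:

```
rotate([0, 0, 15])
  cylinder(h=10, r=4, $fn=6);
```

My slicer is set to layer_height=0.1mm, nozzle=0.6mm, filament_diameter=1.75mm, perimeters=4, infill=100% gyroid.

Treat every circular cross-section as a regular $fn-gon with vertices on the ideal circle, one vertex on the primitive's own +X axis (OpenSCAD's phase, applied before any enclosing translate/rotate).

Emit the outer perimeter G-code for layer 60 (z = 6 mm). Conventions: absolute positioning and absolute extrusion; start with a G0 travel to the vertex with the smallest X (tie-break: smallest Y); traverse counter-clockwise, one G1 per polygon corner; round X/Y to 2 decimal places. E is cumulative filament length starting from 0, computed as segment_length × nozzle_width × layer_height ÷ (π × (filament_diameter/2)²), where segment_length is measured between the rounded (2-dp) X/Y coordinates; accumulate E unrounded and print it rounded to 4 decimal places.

G0 X-3.86 Y-1.04 Z6.00
G1 X-1.04 Y-3.86 E0.0995
G1 X2.83 Y-2.83 E0.1994
G1 X3.86 Y1.04 E0.2993
G1 X1.04 Y3.86 E0.3988
G1 X-2.83 Y2.83 E0.4987
G1 X-3.86 Y-1.04 E0.5986

At z = 6 mm: the cylinder: section is a regular 6-gon, circumradius r=4; (whole slice rotated 15° about Z — lengths, areas and connectivity unchanged). The outline is a single polygon with 6 vertices. Extrusion per mm of travel: 0.6 × 0.1 / (π × 0.875²) = 0.024945. Accumulating E over each segment gives final E = 0.5986.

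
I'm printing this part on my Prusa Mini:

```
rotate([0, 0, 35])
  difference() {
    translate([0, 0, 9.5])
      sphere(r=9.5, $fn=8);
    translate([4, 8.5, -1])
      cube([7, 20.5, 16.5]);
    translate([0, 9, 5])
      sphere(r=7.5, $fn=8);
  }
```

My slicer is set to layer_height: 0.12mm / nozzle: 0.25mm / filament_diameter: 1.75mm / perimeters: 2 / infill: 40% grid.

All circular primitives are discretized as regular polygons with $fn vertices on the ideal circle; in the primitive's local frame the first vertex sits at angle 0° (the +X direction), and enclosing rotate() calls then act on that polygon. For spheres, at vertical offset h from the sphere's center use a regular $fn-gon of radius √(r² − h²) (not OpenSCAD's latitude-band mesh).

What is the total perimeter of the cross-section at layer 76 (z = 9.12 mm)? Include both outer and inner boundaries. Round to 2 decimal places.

At z = 9.12 mm: the r=9.5 sphere contributes a regular 8-gon of circumradius √(9.5²−0.38²) = 9.492 (perimeter = 2·8·9.492·sin(180°/8) = 58.12 mm); the cube at (4, 8.5) is present — its section is the full 7×20.5 rectangle (perimeter 55.00 mm); the r=7.5 sphere at (0, 9) contributes a regular 8-gon of circumradius √(7.5²−4.12²) = 6.267 (perimeter = 2·8·6.267·sin(180°/8) = 38.37 mm); After the difference (first − rest): starting from the r=9.5 sphere, the 7×20.5 cube at (4, 8.5) misses the remaining region (no effect); the r=7.5 sphere at (0, 9) partially overlaps it — only the 47.01 mm² overlap (of its 111.09 mm²) is removed, clipping the outline — boundary = 61.46 mm; (rotated 35° about Z; rotation is an isometry so areas/perimeters/island counts are preserved). Overall, the cross-section is a single solid region. Total boundary length (outer) = 61.46 mm.

61.46 mm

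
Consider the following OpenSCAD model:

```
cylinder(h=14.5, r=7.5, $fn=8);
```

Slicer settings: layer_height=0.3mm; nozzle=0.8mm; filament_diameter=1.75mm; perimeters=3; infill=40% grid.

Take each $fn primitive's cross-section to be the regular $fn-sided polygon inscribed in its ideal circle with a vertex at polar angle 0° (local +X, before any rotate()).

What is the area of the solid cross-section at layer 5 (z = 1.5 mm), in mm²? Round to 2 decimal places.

159.10 mm²

At z = 1.5 mm: the cylinder: section is a regular 8-gon, circumradius r=7.5 (area = (8/2)·7.500²·sin(360°/8) = 159.10 mm²). Overall, the cross-section is a single solid region. Net area = 159.10 mm².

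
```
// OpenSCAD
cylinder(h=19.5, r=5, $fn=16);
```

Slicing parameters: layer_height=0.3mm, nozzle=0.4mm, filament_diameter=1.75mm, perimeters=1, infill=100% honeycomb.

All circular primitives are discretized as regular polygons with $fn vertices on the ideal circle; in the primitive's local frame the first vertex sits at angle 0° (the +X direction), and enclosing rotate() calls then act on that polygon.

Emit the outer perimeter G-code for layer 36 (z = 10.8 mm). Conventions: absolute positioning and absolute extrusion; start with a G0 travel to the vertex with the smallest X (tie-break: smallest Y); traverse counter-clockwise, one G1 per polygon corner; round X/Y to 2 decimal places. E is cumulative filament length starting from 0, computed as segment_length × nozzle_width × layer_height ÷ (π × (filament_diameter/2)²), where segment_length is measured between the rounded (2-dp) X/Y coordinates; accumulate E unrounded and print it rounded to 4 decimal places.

At z = 10.8 mm: the cylinder: section is a regular 16-gon, circumradius r=5. The outline is a single polygon with 16 vertices. Extrusion per mm of travel: 0.4 × 0.3 / (π × 0.875²) = 0.049890. Accumulating E over each segment gives final E = 1.5577.

G0 X-5.00 Y0.00 Z10.80
G1 X-4.62 Y-1.91 E0.0972
G1 X-3.54 Y-3.54 E0.1947
G1 X-1.91 Y-4.62 E0.2923
G1 X0.00 Y-5.00 E0.3894
G1 X1.91 Y-4.62 E0.4866
G1 X3.54 Y-3.54 E0.5841
G1 X4.62 Y-1.91 E0.6817
G1 X5.00 Y0.00 E0.7788
G1 X4.62 Y1.91 E0.8760
G1 X3.54 Y3.54 E0.9735
G1 X1.91 Y4.62 E1.0711
G1 X0.00 Y5.00 E1.1683
G1 X-1.91 Y4.62 E1.2654
G1 X-3.54 Y3.54 E1.3630
G1 X-4.62 Y1.91 E1.4605
G1 X-5.00 Y0.00 E1.5577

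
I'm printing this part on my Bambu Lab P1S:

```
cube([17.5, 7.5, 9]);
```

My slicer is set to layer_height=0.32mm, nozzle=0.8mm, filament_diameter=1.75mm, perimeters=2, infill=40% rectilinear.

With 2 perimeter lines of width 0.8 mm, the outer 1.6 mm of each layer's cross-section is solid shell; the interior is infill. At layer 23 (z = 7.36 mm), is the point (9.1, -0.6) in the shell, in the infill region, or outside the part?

outside

At z = 7.36 mm: the cube is present — its section is the full 17.5×7.5 rectangle. Overall, the cross-section is a single solid region. The nearest boundary edge runs (0.00, 0.00)→(17.50, 0.00); distance from the point to it = 0.60 mm. The point is not inside any of the regions above, so it lies outside the cross-section (0.60 mm from the nearest boundary).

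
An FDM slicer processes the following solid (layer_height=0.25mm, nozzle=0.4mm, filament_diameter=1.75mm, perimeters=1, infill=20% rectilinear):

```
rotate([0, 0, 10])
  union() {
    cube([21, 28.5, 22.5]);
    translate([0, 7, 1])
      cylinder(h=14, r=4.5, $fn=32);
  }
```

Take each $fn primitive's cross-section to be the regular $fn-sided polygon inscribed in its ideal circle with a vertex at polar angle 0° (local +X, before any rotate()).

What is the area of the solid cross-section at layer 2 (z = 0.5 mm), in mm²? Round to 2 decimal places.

At z = 0.5 mm: the cube (footprint 21×28.5) is included at this height (area 598.50 mm²); the cylinder at (0, 7) does not reach this height (z outside [1, 15]); Combining (union): only the 21×28.5 cube is present, so the union is just that shape — area = 598.50 mm²; (rotated 10° about Z; rotation is an isometry so areas/perimeters/island counts are preserved). Overall, the cross-section is a single solid region. Net area = 598.50 mm².

598.50 mm²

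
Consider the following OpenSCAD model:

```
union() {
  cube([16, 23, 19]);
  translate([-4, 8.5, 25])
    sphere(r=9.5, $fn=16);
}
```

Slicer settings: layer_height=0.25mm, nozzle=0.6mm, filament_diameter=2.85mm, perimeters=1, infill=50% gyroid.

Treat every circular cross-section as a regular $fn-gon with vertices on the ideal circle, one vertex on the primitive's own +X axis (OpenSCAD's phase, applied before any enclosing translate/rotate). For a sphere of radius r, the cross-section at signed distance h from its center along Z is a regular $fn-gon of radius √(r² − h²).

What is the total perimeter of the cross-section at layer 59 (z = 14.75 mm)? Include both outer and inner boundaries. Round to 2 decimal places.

78.00 mm

At z = 14.75 mm: the cube is present — its section is the full 16×23 rectangle (perimeter 78.00 mm); the sphere at (-4, 8.5) is not intersected at this z (|z−center|=10.250 > r=9.5); Merging all regions: only the 16×23 cube is present, so the union is just that shape — boundary = 78.00 mm. Overall, the cross-section is a single solid region. Total boundary length (outer) = 78.00 mm.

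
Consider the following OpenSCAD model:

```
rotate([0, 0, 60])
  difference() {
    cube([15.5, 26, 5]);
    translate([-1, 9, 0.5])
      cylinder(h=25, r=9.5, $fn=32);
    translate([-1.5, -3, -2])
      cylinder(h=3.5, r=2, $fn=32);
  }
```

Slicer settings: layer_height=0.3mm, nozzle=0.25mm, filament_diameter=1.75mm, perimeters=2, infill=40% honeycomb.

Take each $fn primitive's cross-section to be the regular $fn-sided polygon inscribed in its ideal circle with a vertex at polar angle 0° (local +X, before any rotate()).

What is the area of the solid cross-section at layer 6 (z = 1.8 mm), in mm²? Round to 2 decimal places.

At z = 1.8 mm: the cube is present — its section is the full 15.5×26 rectangle (area 403.00 mm²); the r=9.5 cylinder at (-1, 9) contributes a regular 32-gon of circumradius 9.5 (area = (32/2)·9.500²·sin(360°/32) = 281.71 mm²); the cylinder at (-1.5, -3) is absent (z outside [-2, 1.5]); Subtracting the remaining from the first: starting from the 15.5×26 cube (403.00 mm²), the r=9.5 cylinder at (-1, 9) partially overlaps it — only the 121.48 mm² overlap (of its 281.71 mm²) is removed, clipping the outline — area = 281.52 mm²; (rotated 60° about Z; rotation is an isometry so areas/perimeters/island counts are preserved). Overall, the cross-section is a single solid region. Net area = 281.52 mm².

281.52 mm²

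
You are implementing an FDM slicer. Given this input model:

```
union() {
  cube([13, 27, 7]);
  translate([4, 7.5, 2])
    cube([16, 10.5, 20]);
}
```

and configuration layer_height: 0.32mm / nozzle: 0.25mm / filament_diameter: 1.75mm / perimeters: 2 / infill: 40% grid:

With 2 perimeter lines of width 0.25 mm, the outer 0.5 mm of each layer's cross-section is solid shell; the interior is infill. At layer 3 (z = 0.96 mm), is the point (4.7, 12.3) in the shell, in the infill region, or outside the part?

infill

At z = 0.96 mm: the 13×27 cube contributes its full rectangle; the cube at (4, 7.5) is absent (z outside [2, 22]); Combining (union): only the 13×27 cube is present, so the union is just that shape — 1 connected region. Overall, the cross-section is a single solid region. The nearest boundary edge runs (0.00, 27.00)→(0.00, 0.00); distance from the point to it = 4.70 mm. The point is inside the cross-section and 4.70 mm from the nearest boundary — more than the 0.5 mm shell width (2 × 0.25), so it's in the infill interior.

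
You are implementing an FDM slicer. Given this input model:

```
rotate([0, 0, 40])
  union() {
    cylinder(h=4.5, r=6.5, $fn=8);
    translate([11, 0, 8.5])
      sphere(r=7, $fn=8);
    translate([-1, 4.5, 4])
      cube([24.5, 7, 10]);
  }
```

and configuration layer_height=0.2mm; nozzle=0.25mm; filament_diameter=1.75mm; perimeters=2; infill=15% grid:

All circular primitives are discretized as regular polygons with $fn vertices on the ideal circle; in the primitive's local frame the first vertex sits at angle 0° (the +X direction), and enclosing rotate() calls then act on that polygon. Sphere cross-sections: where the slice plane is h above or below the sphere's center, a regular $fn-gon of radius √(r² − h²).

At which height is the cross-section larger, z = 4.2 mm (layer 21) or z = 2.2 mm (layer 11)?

Layer 21 (z = 4.2): the r=6.5 cylinder contributes a regular 8-gon of circumradius 6.5 (area = (8/2)·6.500²·sin(360°/8) = 119.50 mm²); the r=7 sphere at (11, 0) slices to a regular 8-gon of circumradius 5.524 (√(r²−h²) with h=4.3 from center) (area = (8/2)·5.524²·sin(360°/8) = 86.30 mm²); the cube at (-1, 4.5) (footprint 24.5×7) is included at this height (area 171.50 mm²); Taking the union: the regions partially overlap — summed areas 377.30 mm² minus the doubly-counted overlap 10.41 mm² gives 366.89 mm² — area = 366.89 mm²; (whole slice rotated 40° about Z — lengths, areas and connectivity unchanged). So its area = 366.89 mm². Layer 11 (z = 2.2): the r=6.5 cylinder contributes a regular 8-gon of circumradius 6.5 (area = (8/2)·6.500²·sin(360°/8) = 119.50 mm²); the r=7 sphere at (11, 0) contributes a regular 8-gon of circumradius √(7²−6.3²) = 3.051 (area = (8/2)·3.051²·sin(360°/8) = 26.33 mm²); the cube at (-1, 4.5) is absent (z outside [4, 14]); Combining (union): the 2 present regions are separate (no shared area or edge), so areas and boundary lengths simply add and each stays a separate island — area = 145.83 mm²; (rotated 40° about Z; rotation is an isometry so areas/perimeters/island counts are preserved). So its area = 145.83 mm². Layer 21 is larger (366.89 vs 145.83 mm²).

layer 21 (z = 4.2 mm)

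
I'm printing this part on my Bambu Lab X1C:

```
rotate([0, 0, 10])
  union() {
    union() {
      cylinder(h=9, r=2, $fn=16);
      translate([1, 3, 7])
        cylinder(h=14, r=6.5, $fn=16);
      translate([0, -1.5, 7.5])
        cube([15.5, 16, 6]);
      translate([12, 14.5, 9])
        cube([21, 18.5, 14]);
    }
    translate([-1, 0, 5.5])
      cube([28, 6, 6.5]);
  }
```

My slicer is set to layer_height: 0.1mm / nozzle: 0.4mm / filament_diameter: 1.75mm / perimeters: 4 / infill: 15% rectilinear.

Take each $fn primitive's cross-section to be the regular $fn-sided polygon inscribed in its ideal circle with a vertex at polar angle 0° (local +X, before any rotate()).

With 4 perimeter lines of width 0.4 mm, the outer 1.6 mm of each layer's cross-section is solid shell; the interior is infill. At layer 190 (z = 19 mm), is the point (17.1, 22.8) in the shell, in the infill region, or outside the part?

infill

At z = 19 mm: the cylinder is not intersected at this z (z outside [0, 9]); the r=6.5 cylinder at (1, 3) gives a regular 16-gon of circumradius 6.5 (constant along its height); the cube at (0, -1.5) does not reach this height (z outside [7.5, 13.5]); the cube at (12, 14.5) (footprint 21×18.5) is included at this height; Taking the union: the 2 present regions are separate (no shared area or edge), so areas and boundary lengths simply add and each stays a separate island — 2 connected regions; the cube at (-1, 0) is not intersected at this z (z outside [5.5, 12]); Combining (union): only the result so far is present, so the union is just that shape — 2 connected regions; (rotated 10° about Z; rotation is an isometry so areas/perimeters/island counts are preserved). Overall, the cross-section has 2 separate islands. Undo the 10° rotation: the query point maps to (20.799, 19.484) in the un-rotated model frame. The nearest boundary edge runs (33.00, 14.50)→(12.00, 14.50); distance from the point to it = 4.98 mm. (Shell/infill is judged within the island containing the point — the largest one.) The point is inside the cross-section and 4.98 mm from the nearest boundary — more than the 1.6 mm shell width (4 × 0.4), so it's in the infill interior.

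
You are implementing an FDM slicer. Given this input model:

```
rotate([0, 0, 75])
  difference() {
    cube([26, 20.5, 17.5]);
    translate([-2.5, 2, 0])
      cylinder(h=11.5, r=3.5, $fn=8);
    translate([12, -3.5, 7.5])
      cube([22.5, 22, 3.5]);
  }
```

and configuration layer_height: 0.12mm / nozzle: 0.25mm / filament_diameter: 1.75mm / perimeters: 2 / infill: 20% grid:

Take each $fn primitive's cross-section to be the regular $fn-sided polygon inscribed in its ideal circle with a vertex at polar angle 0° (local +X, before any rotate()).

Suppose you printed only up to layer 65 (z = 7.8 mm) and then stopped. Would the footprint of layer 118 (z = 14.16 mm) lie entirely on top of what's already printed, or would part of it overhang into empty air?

Compare the two slices. At z = 7.8: the 26×20.5 cube contributes its full rectangle (area 533.00 mm²); the r=3.5 cylinder at (-2.5, 2) contributes a regular 8-gon of circumradius 3.5 (area = (8/2)·3.500²·sin(360°/8) = 34.65 mm²); the 22.5×22 cube at (12, -3.5) contributes its full rectangle (area 495.00 mm²); Taking the first minus the rest: starting from the 26×20.5 cube (533.00 mm²), the r=3.5 cylinder at (-2.5, 2) partially overlaps it — only the 2.38 mm² overlap (of its 34.65 mm²) is removed, clipping the outline; the 22.5×22 cube at (12, -3.5) partially overlaps it — only the 259.00 mm² overlap (of its 495.00 mm²) is removed, clipping the outline — area = 271.62 mm²; (rotated 75° about Z; rotation is an isometry so areas/perimeters/island counts are preserved). At z = 14.16: the cube (footprint 26×20.5) is included at this height (area 533.00 mm²); the cylinder at (-2.5, 2) is not intersected at this z (z outside [0, 11.5]); the cube at (12, -3.5) is not intersected at this z (z outside [7.5, 11]); Taking the first minus the rest: none of the subtracted shapes is present at this height, so the 26×20.5 cube is unchanged — area = 533.00 mm²; (rotated 75° about Z; rotation is an isometry so areas/perimeters/island counts are preserved). Checking containment: at z = 14.16 the cross-section extends beyond the z = 7.8 cross-section by about 261.38 mm².

part overhangs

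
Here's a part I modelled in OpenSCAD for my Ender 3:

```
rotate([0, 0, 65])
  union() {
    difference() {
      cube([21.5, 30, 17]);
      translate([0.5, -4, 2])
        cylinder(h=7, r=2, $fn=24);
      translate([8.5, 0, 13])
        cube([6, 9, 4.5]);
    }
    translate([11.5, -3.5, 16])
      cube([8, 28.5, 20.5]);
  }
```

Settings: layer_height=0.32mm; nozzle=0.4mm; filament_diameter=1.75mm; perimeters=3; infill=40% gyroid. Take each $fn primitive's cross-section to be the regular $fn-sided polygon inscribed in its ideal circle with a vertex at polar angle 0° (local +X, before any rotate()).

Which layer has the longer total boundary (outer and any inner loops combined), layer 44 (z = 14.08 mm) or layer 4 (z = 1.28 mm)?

Layer 44 (z = 14.08): the cube is present — its section is the full 21.5×30 rectangle (perimeter 103.00 mm); the cylinder at (0.5, -4) is not intersected at this z (z outside [2, 9]); the cube at (8.5, 0) is present — its section is the full 6×9 rectangle (perimeter 30.00 mm); Taking the first minus the rest: starting from the 21.5×30 cube, the 6×9 cube at (8.5, 0) lies inside it touching the edge (removes its full 54.00 mm²) — boundary = 121.00 mm; the cube at (11.5, -3.5) is absent (z outside [16, 36.5]); Taking the union: only the result so far is present, so the union is just that shape — boundary = 121.00 mm; (rotated 65° about Z; rotation is an isometry so areas/perimeters/island counts are preserved). So its perimeter = 121.00 mm. Layer 4 (z = 1.28): the 21.5×30 cube contributes its full rectangle (perimeter 103.00 mm); the cylinder at (0.5, -4) is absent (z outside [2, 9]); the cube at (8.5, 0) is absent (z outside [13, 17.5]); Subtracting the remaining from the first: none of the subtracted shapes is present at this height, so the 21.5×30 cube is unchanged — boundary = 103.00 mm; the cube at (11.5, -3.5) is absent (z outside [16, 36.5]); Merging all regions: only that combined region is present, so the union is just that shape — boundary = 103.00 mm; (rotated 65° about Z; rotation is an isometry so areas/perimeters/island counts are preserved). So its perimeter = 103.00 mm. Layer 44 is larger (121.00 vs 103.00 mm).

layer 44 (z = 14.08 mm)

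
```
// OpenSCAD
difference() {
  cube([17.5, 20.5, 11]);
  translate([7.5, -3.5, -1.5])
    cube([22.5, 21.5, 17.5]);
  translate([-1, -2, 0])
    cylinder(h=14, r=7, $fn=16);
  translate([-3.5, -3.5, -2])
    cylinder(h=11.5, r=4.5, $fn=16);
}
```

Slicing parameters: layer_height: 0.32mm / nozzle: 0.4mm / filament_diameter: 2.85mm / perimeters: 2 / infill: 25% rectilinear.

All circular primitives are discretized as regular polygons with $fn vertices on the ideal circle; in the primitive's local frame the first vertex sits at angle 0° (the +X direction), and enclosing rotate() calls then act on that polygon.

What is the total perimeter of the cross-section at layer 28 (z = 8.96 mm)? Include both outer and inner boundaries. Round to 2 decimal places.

At z = 8.96 mm: the cube (footprint 17.5×20.5) is included at this height (perimeter 76.00 mm); the cube at (7.5, -3.5) (footprint 22.5×21.5) is included at this height (perimeter 88.00 mm); the r=7 cylinder at (-1, -2) contributes a regular 16-gon of circumradius 7 (perimeter = 2·16·7.000·sin(180°/16) = 43.70 mm); the r=4.5 cylinder at (-3.5, -3.5) contributes a regular 16-gon of circumradius 4.5 (perimeter = 2·16·4.500·sin(180°/16) = 28.09 mm); Subtracting the remaining from the first: starting from the 17.5×20.5 cube, the 22.5×21.5 cube at (7.5, -3.5) partially overlaps it — only the 180.00 mm² overlap (of its 483.75 mm²) is removed, clipping the outline; the r=7 cylinder at (-1, -2) partially overlaps it — only the 19.00 mm² overlap (of its 150.01 mm²) is removed, clipping the outline; the r=4.5 cylinder at (-3.5, -3.5) misses the remaining region (no effect) — boundary = 73.46 mm. Overall, the cross-section is a single solid region. Total boundary length (outer) = 73.46 mm.

73.46 mm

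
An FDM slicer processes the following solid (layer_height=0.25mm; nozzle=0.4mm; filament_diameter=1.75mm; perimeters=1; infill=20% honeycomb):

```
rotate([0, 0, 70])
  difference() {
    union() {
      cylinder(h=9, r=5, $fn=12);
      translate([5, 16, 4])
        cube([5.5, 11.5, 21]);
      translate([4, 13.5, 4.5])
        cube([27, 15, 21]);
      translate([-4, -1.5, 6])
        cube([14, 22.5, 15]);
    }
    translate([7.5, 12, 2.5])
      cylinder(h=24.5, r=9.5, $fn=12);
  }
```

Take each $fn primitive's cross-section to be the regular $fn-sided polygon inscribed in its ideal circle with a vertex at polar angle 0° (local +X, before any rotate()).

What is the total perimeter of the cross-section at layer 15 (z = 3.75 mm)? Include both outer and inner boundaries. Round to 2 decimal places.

31.06 mm

At z = 3.75 mm: the cylinder: section is a regular 12-gon, circumradius r=5 (perimeter = 2·12·5.000·sin(180°/12) = 31.06 mm); the cube at (5, 16) is not intersected at this z (z outside [4, 25]); the cube at (4, 13.5) does not reach this height (z outside [4.5, 25.5]); the cube at (-4, -1.5) does not reach this height (z outside [6, 21]); Combining (union): only the r=5 cylinder is present, so the union is just that shape — boundary = 31.06 mm; the cylinder at (7.5, 12): section is a regular 12-gon, circumradius r=9.5 (perimeter = 2·12·9.500·sin(180°/12) = 59.01 mm); Taking the first minus the rest: starting from the result so far, the r=9.5 cylinder at (7.5, 12) partially overlaps it — only the 0.21 mm² overlap (of its 270.75 mm²) is removed, clipping the outline — boundary = 31.06 mm; (rotated 70° about Z; rotation is an isometry so areas/perimeters/island counts are preserved). Overall, the cross-section is a single solid region. Total boundary length (outer) = 31.06 mm.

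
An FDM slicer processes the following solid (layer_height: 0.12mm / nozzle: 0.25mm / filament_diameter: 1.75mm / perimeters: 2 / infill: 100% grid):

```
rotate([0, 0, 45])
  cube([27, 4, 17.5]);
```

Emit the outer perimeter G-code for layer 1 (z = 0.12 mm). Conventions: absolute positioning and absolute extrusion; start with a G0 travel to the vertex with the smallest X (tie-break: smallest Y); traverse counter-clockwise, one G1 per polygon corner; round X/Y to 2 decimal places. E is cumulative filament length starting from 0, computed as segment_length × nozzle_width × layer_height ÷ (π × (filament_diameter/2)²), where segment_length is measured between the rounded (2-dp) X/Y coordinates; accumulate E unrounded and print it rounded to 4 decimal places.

At z = 0.12 mm: the 27×4 cube contributes its full rectangle; (rotated 45° about Z; rotation is an isometry so areas/perimeters/island counts are preserved). The outline is a single polygon with 4 vertices. Extrusion per mm of travel: 0.25 × 0.12 / (π × 0.875²) = 0.012473. Accumulating E over each segment gives final E = 0.7733.

G0 X-2.83 Y2.83 Z0.12
G1 X0.00 Y0.00 E0.0499
G1 X19.09 Y19.09 E0.3866
G1 X16.26 Y21.92 E0.4366
G1 X-2.83 Y2.83 E0.7733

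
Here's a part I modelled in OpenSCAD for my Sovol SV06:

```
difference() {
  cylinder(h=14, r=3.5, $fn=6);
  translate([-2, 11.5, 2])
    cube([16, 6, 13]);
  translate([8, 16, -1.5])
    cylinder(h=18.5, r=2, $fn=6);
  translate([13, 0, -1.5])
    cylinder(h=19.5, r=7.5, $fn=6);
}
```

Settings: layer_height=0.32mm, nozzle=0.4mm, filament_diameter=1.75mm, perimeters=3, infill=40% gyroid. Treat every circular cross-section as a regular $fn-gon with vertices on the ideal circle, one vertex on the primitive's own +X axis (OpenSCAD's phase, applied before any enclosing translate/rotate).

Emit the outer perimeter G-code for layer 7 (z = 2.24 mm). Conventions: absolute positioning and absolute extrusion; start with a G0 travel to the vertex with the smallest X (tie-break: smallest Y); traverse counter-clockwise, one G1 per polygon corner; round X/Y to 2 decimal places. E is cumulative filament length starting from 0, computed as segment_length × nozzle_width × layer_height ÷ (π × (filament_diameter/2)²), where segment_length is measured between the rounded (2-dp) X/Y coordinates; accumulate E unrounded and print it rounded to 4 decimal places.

G0 X-3.50 Y0.00 Z2.24
G1 X-1.75 Y-3.03 E0.1862
G1 X1.75 Y-3.03 E0.3725
G1 X3.50 Y0.00 E0.5587
G1 X1.75 Y3.03 E0.7449
G1 X-1.75 Y3.03 E0.9311
G1 X-3.50 Y0.00 E1.1173

At z = 2.24 mm: the r=3.5 cylinder contributes a regular 6-gon of circumradius 3.5; the 16×6 cube at (-2, 11.5) contributes its full rectangle; the r=2 cylinder at (8, 16) gives a regular 6-gon of circumradius 2 (constant along its height); the cylinder at (13, 0): section is a regular 6-gon, circumradius r=7.5; Taking the first minus the rest: starting from the r=3.5 cylinder, the 16×6 cube at (-2, 11.5) misses the remaining region (no effect); the r=2 cylinder at (8, 16) misses the remaining region (no effect); the r=7.5 cylinder at (13, 0) misses the remaining region (no effect) — 1 connected region. The outline is a single polygon with 6 vertices. Extrusion per mm of travel: 0.4 × 0.32 / (π × 0.875²) = 0.053216. Accumulating E over each segment gives final E = 1.1173.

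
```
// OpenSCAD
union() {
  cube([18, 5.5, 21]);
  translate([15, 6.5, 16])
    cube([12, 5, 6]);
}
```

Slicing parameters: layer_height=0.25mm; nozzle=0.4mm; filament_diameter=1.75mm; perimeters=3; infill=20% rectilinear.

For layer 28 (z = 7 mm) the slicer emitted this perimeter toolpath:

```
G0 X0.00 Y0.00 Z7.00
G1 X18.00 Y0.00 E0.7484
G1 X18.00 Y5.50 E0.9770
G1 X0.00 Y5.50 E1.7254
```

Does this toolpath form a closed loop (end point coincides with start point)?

Start point (G0): (0.00, 0.00). End point (last G1): the path does not return to the start — open.

no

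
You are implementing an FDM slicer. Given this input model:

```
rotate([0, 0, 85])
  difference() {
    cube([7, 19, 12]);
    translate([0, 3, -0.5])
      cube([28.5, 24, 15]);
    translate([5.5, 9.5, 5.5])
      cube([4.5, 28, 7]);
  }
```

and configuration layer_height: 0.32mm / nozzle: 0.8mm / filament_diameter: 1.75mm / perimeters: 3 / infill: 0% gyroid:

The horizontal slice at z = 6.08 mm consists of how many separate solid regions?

At z = 6.08 mm: the cube (footprint 7×19) is included at this height; the 28.5×24 cube at (0, 3) contributes its full rectangle; the cube at (5.5, 9.5) is present — its section is the full 4.5×28 rectangle; Taking the first minus the rest: starting from the 7×19 cube, the 28.5×24 cube at (0, 3) partially overlaps it — only the 112.00 mm² overlap (of its 684.00 mm²) is removed, clipping the outline; the 4.5×28 cube at (5.5, 9.5) misses the remaining region (no effect) — 1 connected region; (rotated 85° about Z; rotation is an isometry so areas/perimeters/island counts are preserved). The result has 1 disconnected region.

1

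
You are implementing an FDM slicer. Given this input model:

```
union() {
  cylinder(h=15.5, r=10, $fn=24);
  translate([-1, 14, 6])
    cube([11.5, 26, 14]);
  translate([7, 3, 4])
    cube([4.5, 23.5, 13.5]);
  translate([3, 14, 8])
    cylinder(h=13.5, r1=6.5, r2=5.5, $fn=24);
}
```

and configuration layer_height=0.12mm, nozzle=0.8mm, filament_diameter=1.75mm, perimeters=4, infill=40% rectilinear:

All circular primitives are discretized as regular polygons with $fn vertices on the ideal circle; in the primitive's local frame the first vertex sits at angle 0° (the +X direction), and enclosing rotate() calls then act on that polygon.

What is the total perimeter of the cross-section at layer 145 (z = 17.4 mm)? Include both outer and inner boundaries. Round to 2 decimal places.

At z = 17.4 mm: the cylinder does not reach this height (z outside [0, 15.5]); the cube at (-1, 14) is present — its section is the full 11.5×26 rectangle (perimeter 75.00 mm); the cube at (7, 3) is present — its section is the full 4.5×23.5 rectangle (perimeter 56.00 mm); the cone at (3, 14) (r1=6.5→r2=5.5) has section circumradius 5.804 here — a regular 24-gon (perimeter = 2·24·5.804·sin(180°/24) = 36.36 mm); Taking the union: the regions partially overlap (shared area 96.06 mm²), so the edge portions inside another operand are dropped and the merged outline is re-measured after clipping — boundary = 100.81 mm. Overall, the cross-section is a single solid region. Total boundary length (outer) = 100.81 mm.

100.81 mm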